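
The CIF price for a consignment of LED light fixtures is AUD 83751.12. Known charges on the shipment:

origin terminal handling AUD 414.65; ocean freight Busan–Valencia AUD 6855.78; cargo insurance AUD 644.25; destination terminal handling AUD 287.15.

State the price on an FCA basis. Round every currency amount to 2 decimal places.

Not relevant to the conversion: destination terminal — on the buyer under both terms; not part of either seller's price.
From CIF to FCA, the seller no longer bears: origin terminal, freight, insurance.
FCA price = 83751.12 − 414.65 − 6855.78 − 644.25 = 75836.44

FCA price: AUD 75836.44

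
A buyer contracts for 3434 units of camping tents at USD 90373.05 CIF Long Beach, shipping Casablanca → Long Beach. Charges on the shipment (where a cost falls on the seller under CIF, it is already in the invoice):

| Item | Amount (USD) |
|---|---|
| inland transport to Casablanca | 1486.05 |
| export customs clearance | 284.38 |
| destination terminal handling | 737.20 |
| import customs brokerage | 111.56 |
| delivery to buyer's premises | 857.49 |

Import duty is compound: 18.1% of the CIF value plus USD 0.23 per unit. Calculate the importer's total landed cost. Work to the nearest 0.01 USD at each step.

Total landed cost: USD 109226.64

CIF: the seller pays costs through ocean freight and marine insurance to the destination port.
Already in the invoice (seller's account under CIF): inland to port, export clearance — exclude.
The CIF price already equals the CIF value: 90373.05
Ad valorem component: 90373.05 × 18.1% = 16357.52
Specific component: 3434 × 0.23 = 789.82
Import duty = 16357.52 + 789.82 = 17147.34
Buyer bears: destination terminal 737.20 + brokerage 111.56 + delivery 857.49 + duty 17147.34 = 18853.59
Landed cost = invoice 90373.05 + 18853.59 = 109226.64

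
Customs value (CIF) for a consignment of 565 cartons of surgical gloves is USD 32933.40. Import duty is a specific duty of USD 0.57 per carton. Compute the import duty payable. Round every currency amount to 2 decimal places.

Import duty: USD 322.05

Import duty = 565 × 0.57 = 322.05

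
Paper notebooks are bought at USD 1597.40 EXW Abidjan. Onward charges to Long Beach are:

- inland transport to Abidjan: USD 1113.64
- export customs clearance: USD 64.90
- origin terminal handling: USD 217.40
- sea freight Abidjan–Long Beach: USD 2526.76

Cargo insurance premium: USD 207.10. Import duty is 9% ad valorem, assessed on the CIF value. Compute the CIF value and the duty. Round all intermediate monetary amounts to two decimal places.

CIF value: USD 5727.20; import duty: USD 515.45

CIF = EXW price + pre-shipment costs + freight + insurance
CIF = 1597.40 + 1113.64 + 64.90 + 217.40 + 2526.76 + 207.10 = 5727.20
Import duty = 5727.20 × 9% = 515.45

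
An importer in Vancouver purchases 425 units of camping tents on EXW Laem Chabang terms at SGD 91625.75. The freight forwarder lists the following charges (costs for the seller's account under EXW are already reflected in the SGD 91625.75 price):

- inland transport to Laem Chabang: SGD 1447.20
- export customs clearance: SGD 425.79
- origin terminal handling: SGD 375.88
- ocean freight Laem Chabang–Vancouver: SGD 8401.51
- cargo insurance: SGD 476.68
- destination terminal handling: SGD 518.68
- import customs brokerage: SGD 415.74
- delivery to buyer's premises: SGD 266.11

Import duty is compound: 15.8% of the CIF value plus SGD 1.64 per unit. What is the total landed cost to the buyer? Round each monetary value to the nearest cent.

Total landed cost: SGD 120885.28

EXW: the seller makes goods available at their premises; the buyer bears all onward costs.
CIF value = EXW price + inland to port + export clearance + origin terminal + freight + insurance = 91625.75 + 1447.20 + 425.79 + 375.88 + 8401.51 + 476.68 = 102752.81
Ad valorem component: 102752.81 × 15.8% = 16234.94
Specific component: 425 × 1.64 = 697.00
Import duty = 16234.94 + 697.00 = 16931.94
Buyer bears: inland to port 1447.20 + export clearance 425.79 + origin terminal 375.88 + freight 8401.51 + insurance 476.68 + destination terminal 518.68 + brokerage 415.74 + delivery 266.11 + duty 16931.94 = 29259.53
Landed cost = invoice 91625.75 + 29259.53 = 120885.28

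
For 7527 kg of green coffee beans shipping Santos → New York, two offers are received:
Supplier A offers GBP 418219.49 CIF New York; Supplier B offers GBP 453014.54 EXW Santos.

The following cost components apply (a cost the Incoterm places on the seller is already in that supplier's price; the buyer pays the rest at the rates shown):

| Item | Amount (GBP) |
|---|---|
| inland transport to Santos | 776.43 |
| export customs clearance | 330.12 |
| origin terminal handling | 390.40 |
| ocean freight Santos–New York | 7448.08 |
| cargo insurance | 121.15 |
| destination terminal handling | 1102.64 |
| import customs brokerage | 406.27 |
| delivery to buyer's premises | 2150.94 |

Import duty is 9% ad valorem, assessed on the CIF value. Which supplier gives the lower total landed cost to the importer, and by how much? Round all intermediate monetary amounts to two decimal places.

Supplier A (CIF):
The CIF price already equals the CIF value: 418219.49
Import duty = 418219.49 × 9% = 37639.75
Buyer bears (A): 1102.64 + 406.27 + 2150.94 = 3659.85
Landed cost (A) = invoice 418219.49 + 3659.85 + duty 37639.75 = 459519.09
Supplier B (EXW):
CIF value = EXW price + inland to port + export clearance + origin terminal + freight + insurance = 453014.54 + 776.43 + 330.12 + 390.40 + 7448.08 + 121.15 = 462080.72
Import duty = 462080.72 × 9% = 41587.26
Buyer bears (B): 776.43 + 330.12 + 390.40 + 7448.08 + 121.15 + 1102.64 + 406.27 + 2150.94 = 12726.03
Landed cost (B) = invoice 453014.54 + 12726.03 + duty 41587.26 = 507327.83
Difference = |459519.09 − 507327.83| = 47808.74

Supplier A is cheaper by GBP 47808.74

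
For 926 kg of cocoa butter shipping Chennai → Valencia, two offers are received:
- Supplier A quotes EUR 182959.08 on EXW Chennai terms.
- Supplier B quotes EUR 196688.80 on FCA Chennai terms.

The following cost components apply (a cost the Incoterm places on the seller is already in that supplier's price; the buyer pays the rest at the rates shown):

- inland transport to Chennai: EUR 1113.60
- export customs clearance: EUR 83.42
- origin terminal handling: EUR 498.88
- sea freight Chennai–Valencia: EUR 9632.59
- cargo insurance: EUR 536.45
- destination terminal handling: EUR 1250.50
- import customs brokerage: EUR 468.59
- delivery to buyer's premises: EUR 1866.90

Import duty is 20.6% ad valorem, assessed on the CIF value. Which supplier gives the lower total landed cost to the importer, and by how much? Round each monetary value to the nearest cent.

Supplier A (EXW):
CIF value = EXW price + inland to port + export clearance + origin terminal + freight + insurance = 182959.08 + 1113.60 + 83.42 + 498.88 + 9632.59 + 536.45 = 194824.02
Import duty = 194824.02 × 20.6% = 40133.75
Buyer bears (A): 1113.60 + 83.42 + 498.88 + 9632.59 + 536.45 + 1250.50 + 468.59 + 1866.90 = 15450.93
Landed cost (A) = invoice 182959.08 + 15450.93 + duty 40133.75 = 238543.76
Supplier B (FCA):
CIF value = FCA price + origin terminal + freight + insurance = 196688.80 + 498.88 + 9632.59 + 536.45 = 207356.72
Import duty = 207356.72 × 20.6% = 42715.48
Buyer bears (B): 498.88 + 9632.59 + 536.45 + 1250.50 + 468.59 + 1866.90 = 14253.91
Landed cost (B) = invoice 196688.80 + 14253.91 + duty 42715.48 = 253658.19
Difference = |238543.76 − 253658.19| = 15114.43

Supplier A is cheaper by EUR 15114.43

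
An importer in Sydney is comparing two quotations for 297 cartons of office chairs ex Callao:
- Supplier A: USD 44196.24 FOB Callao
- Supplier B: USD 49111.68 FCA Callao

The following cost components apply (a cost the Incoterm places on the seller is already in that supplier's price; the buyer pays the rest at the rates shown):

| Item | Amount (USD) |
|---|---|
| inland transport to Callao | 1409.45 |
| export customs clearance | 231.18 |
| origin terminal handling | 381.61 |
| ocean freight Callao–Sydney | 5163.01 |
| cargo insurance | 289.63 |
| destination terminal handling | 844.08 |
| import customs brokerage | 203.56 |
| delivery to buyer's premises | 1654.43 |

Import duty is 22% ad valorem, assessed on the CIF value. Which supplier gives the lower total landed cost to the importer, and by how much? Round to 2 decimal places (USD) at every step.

Supplier A (FOB):
CIF value = FOB price + freight + insurance = 44196.24 + 5163.01 + 289.63 = 49648.88
Import duty = 49648.88 × 22% = 10922.75
Buyer bears (A): 5163.01 + 289.63 + 844.08 + 203.56 + 1654.43 = 8154.71
Landed cost (A) = invoice 44196.24 + 8154.71 + duty 10922.75 = 63273.70
Supplier B (FCA):
CIF value = FCA price + origin terminal + freight + insurance = 49111.68 + 381.61 + 5163.01 + 289.63 = 54945.93
Import duty = 54945.93 × 22% = 12088.10
Buyer bears (B): 381.61 + 5163.01 + 289.63 + 844.08 + 203.56 + 1654.43 = 8536.32
Landed cost (B) = invoice 49111.68 + 8536.32 + duty 12088.10 = 69736.10
Difference = |63273.70 − 69736.10| = 6462.40

Supplier A is cheaper by USD 6462.40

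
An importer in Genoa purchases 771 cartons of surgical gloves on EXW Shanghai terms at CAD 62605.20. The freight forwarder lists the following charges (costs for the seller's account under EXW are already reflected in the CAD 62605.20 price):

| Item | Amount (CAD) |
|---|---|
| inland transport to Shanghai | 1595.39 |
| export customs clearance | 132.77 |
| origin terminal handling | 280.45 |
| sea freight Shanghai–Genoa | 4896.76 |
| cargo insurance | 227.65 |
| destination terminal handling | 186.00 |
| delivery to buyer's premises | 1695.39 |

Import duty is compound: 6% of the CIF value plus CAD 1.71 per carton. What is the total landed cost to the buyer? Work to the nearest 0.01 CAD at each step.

EXW: the seller makes goods available at their premises; the buyer bears all onward costs.
CIF value = EXW price + inland to port + export clearance + origin terminal + freight + insurance = 62605.20 + 1595.39 + 132.77 + 280.45 + 4896.76 + 227.65 = 69738.22
Ad valorem component: 69738.22 × 6% = 4184.29
Specific component: 771 × 1.71 = 1318.41
Import duty = 4184.29 + 1318.41 = 5502.70
Buyer bears: inland to port 1595.39 + export clearance 132.77 + origin terminal 280.45 + freight 4896.76 + insurance 227.65 + destination terminal 186.00 + delivery 1695.39 + duty 5502.70 = 14517.11
Landed cost = invoice 62605.20 + 14517.11 = 77122.31

Total landed cost: CAD 77122.31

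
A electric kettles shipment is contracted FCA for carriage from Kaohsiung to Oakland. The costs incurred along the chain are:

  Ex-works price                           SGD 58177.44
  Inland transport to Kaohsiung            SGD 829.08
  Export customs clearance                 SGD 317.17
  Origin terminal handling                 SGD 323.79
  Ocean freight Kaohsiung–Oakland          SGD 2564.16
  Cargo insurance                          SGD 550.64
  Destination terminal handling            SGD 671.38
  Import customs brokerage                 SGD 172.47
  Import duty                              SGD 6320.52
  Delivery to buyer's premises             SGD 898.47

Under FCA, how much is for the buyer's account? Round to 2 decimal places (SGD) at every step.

FCA: the seller delivers export-cleared goods to the carrier; the buyer bears costs from that point.
Seller's account: goods 58177.44 + inland to port 829.08 + export clearance 317.17 = 59323.69
Buyer's account: origin terminal 323.79 + freight 2564.16 + insurance 550.64 + destination terminal 671.38 + brokerage 172.47 + duty 6320.52 + delivery 898.47 = 11501.43

Buyer's account: SGD 11501.43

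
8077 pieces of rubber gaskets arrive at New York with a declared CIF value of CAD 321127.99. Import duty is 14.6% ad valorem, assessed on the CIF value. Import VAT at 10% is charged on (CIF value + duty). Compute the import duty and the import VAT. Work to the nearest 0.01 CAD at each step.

Import duty: CAD 46884.69; import VAT: CAD 36801.27

Import duty = 321127.99 × 14.6% = 46884.69
VAT base = CIF + duty = 321127.99 + 46884.69 = 368012.68
Import VAT = 368012.68 × 10% = 36801.27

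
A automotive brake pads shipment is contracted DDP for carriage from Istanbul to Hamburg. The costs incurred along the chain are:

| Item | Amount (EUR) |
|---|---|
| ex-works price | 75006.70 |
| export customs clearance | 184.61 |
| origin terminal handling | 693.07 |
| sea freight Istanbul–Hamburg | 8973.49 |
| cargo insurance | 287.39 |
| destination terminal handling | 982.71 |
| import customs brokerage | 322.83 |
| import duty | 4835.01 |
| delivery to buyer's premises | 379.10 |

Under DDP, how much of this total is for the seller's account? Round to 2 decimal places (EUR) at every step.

Seller's account: EUR 91664.91

DDP: the seller bears all costs including import duty.
Seller's account: goods 75006.70 + export clearance 184.61 + origin terminal 693.07 + freight 8973.49 + insurance 287.39 + destination terminal 982.71 + brokerage 322.83 + duty 4835.01 + delivery 379.10 = 91664.91
Buyer's account: 0.00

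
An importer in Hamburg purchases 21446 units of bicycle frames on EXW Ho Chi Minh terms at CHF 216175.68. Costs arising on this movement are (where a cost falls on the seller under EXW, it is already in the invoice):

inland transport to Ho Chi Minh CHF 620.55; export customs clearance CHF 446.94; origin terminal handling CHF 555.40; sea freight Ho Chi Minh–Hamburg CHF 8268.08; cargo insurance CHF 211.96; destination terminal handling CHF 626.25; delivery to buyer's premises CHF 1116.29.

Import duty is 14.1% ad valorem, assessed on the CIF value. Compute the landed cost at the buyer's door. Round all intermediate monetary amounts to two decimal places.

Total landed cost: CHF 259926.43

EXW: the seller makes goods available at their premises; the buyer bears all onward costs.
CIF value = EXW price + inland to port + export clearance + origin terminal + freight + insurance = 216175.68 + 620.55 + 446.94 + 555.40 + 8268.08 + 211.96 = 226278.61
Import duty = 226278.61 × 14.1% = 31905.28
Buyer bears: inland to port 620.55 + export clearance 446.94 + origin terminal 555.40 + freight 8268.08 + insurance 211.96 + destination terminal 626.25 + delivery 1116.29 + duty 31905.28 = 43750.75
Landed cost = invoice 216175.68 + 43750.75 = 259926.43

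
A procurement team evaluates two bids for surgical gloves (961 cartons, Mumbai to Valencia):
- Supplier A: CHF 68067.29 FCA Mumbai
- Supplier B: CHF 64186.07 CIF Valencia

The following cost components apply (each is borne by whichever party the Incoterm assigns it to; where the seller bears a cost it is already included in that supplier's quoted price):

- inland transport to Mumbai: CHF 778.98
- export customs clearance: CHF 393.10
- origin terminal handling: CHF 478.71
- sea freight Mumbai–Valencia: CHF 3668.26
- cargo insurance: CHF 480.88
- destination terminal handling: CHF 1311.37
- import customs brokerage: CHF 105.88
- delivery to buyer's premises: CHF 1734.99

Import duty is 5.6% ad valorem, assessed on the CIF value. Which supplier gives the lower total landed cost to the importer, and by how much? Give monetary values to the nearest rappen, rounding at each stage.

Supplier A (FCA):
CIF value = FCA price + origin terminal + freight + insurance = 68067.29 + 478.71 + 3668.26 + 480.88 = 72695.14
Import duty = 72695.14 × 5.6% = 4070.93
Buyer bears (A): 478.71 + 3668.26 + 480.88 + 1311.37 + 105.88 + 1734.99 = 7780.09
Landed cost (A) = invoice 68067.29 + 7780.09 + duty 4070.93 = 79918.31
Supplier B (CIF):
The CIF price already equals the CIF value: 64186.07
Import duty = 64186.07 × 5.6% = 3594.42
Buyer bears (B): 1311.37 + 105.88 + 1734.99 = 3152.24
Landed cost (B) = invoice 64186.07 + 3152.24 + duty 3594.42 = 70932.73
Difference = |79918.31 − 70932.73| = 8985.58

Supplier B is cheaper by CHF 8985.58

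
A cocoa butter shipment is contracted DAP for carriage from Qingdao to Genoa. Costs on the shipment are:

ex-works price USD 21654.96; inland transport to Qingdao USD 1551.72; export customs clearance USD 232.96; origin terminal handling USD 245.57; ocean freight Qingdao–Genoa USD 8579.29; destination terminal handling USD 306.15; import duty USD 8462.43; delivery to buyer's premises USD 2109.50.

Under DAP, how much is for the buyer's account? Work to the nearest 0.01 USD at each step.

DAP: the seller bears all costs to the named destination except import duty and clearance.
Seller's account: goods 21654.96 + inland to port 1551.72 + export clearance 232.96 + origin terminal 245.57 + freight 8579.29 + destination terminal 306.15 + delivery 2109.50 = 34680.15
Buyer's account: duty 8462.43 = 8462.43

Buyer's account: USD 8462.43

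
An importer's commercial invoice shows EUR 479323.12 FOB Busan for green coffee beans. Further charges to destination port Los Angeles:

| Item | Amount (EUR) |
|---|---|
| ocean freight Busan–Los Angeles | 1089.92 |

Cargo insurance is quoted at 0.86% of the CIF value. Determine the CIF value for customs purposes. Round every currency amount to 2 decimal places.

Let C be the CIF value. C = FOB price + freight + 0.86% × C
C − 0.86% × C = 479323.12 + 1089.92
0.9914 × C = 480413.04
C = 480413.04 / 0.9914 = 484580.43
Insurance premium = 0.86% × 484580.43 = 4167.39

CIF value: EUR 484580.43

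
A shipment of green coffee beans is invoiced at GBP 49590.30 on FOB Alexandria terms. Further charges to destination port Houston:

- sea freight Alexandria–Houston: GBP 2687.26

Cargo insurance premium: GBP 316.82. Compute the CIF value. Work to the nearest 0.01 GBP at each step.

CIF value: GBP 52594.38

CIF = FOB price + freight + insurance
CIF = 49590.30 + 2687.26 + 316.82 = 52594.38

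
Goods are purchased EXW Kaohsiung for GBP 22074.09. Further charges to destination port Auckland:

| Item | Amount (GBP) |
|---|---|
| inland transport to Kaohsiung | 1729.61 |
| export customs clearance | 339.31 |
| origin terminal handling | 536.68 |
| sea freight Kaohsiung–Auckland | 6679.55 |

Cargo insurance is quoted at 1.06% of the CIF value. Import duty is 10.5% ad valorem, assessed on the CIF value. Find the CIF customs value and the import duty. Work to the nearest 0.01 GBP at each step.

Let C be the CIF value. C = EXW price + pre-shipment costs + freight + 1.06% × C
C − 1.06% × C = 22074.09 + 1729.61 + 339.31 + 536.68 + 6679.55
0.9894 × C = 31359.24
C = 31359.24 / 0.9894 = 31695.21
Insurance premium = 1.06% × 31695.21 = 335.97
Import duty = 31695.21 × 10.5% = 3328.00

CIF value: GBP 31695.21; import duty: GBP 3328.00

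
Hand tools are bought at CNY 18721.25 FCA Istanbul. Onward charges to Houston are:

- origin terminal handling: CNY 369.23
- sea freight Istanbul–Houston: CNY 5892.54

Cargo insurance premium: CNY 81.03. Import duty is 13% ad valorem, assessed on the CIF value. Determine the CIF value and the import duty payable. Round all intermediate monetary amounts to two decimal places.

CIF value: CNY 25064.05; import duty: CNY 3258.33

CIF = FCA price + pre-shipment costs + freight + insurance
CIF = 18721.25 + 369.23 + 5892.54 + 81.03 = 25064.05
Import duty = 25064.05 × 13% = 3258.33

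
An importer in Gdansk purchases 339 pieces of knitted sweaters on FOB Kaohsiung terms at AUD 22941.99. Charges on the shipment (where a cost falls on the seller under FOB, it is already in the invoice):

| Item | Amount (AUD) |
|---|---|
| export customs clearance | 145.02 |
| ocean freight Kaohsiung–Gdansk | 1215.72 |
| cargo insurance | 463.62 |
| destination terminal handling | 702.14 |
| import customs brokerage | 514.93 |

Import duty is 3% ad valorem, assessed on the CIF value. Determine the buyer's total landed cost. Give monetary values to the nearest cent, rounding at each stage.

FOB: the seller bears costs until goods are on board at the origin port; the buyer bears freight, insurance and all costs thereafter.
Already in the invoice (seller's account under FOB): export clearance — exclude.
CIF value = FOB price + freight + insurance = 22941.99 + 1215.72 + 463.62 = 24621.33
Import duty = 24621.33 × 3% = 738.64
Buyer bears: freight 1215.72 + insurance 463.62 + destination terminal 702.14 + brokerage 514.93 + duty 738.64 = 3635.05
Landed cost = invoice 22941.99 + 3635.05 = 26577.04

Total landed cost: AUD 26577.04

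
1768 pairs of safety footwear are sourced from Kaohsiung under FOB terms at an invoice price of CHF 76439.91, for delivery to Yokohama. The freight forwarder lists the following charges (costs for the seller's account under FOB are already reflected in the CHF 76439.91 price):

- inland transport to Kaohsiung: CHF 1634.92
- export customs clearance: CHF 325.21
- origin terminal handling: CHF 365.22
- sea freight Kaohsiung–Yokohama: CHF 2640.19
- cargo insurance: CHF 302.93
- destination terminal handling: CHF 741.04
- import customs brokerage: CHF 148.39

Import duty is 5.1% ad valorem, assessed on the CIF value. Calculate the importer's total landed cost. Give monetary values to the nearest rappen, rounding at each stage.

FOB: the seller bears costs until goods are on board at the origin port; the buyer bears freight, insurance and all costs thereafter.
Already in the invoice (seller's account under FOB): inland to port, export clearance, origin terminal — exclude.
CIF value = FOB price + freight + insurance = 76439.91 + 2640.19 + 302.93 = 79383.03
Import duty = 79383.03 × 5.1% = 4048.53
Buyer bears: freight 2640.19 + insurance 302.93 + destination terminal 741.04 + brokerage 148.39 + duty 4048.53 = 7881.08
Landed cost = invoice 76439.91 + 7881.08 = 84320.99

Total landed cost: CHF 84320.99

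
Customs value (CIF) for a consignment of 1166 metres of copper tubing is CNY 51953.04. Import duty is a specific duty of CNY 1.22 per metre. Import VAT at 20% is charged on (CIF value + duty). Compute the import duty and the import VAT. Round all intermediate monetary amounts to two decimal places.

Import duty: CNY 1422.52; import VAT: CNY 10675.11

Import duty = 1166 × 1.22 = 1422.52
VAT base = CIF + duty = 51953.04 + 1422.52 = 53375.56
Import VAT = 53375.56 × 20% = 10675.11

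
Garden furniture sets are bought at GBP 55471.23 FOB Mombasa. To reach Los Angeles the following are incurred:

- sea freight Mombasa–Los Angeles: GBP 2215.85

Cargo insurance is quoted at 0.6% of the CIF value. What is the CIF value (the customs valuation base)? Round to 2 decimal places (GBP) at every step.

Let C be the CIF value. C = FOB price + freight + 0.6% × C
C − 0.6% × C = 55471.23 + 2215.85
0.994 × C = 57687.08
C = 57687.08 / 0.994 = 58035.29
Insurance premium = 0.6% × 58035.29 = 348.21

CIF value: GBP 58035.29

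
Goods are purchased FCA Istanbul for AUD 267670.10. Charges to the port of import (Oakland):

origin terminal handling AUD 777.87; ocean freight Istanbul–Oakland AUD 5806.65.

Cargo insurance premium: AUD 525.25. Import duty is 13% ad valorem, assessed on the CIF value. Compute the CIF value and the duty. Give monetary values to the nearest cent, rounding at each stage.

CIF = FCA price + pre-shipment costs + freight + insurance
CIF = 267670.10 + 777.87 + 5806.65 + 525.25 = 274779.87
Import duty = 274779.87 × 13% = 35721.38

CIF value: AUD 274779.87; import duty: AUD 35721.38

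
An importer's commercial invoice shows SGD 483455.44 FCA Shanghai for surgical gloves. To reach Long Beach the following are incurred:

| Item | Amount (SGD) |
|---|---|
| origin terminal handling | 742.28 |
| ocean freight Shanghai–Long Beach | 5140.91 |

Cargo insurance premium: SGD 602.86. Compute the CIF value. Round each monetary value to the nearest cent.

CIF value: SGD 489941.49

CIF = FCA price + pre-shipment costs + freight + insurance
CIF = 483455.44 + 742.28 + 5140.91 + 602.86 = 489941.49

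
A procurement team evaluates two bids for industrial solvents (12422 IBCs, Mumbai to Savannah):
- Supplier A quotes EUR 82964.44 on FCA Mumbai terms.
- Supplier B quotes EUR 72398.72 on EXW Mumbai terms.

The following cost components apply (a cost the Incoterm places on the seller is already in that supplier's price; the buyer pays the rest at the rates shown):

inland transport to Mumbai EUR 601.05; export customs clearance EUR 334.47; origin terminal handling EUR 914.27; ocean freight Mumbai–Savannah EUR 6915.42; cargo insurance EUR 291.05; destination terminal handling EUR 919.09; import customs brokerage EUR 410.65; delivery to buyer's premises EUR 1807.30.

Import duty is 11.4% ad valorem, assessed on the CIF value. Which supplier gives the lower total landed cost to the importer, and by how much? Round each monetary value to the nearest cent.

Supplier B is cheaper by EUR 10728.04

Supplier A (FCA):
CIF value = FCA price + origin terminal + freight + insurance = 82964.44 + 914.27 + 6915.42 + 291.05 = 91085.18
Import duty = 91085.18 × 11.4% = 10383.71
Buyer bears (A): 914.27 + 6915.42 + 291.05 + 919.09 + 410.65 + 1807.30 = 11257.78
Landed cost (A) = invoice 82964.44 + 11257.78 + duty 10383.71 = 104605.93
Supplier B (EXW):
CIF value = EXW price + inland to port + export clearance + origin terminal + freight + insurance = 72398.72 + 601.05 + 334.47 + 914.27 + 6915.42 + 291.05 = 81454.98
Import duty = 81454.98 × 11.4% = 9285.87
Buyer bears (B): 601.05 + 334.47 + 914.27 + 6915.42 + 291.05 + 919.09 + 410.65 + 1807.30 = 12193.30
Landed cost (B) = invoice 72398.72 + 12193.30 + duty 9285.87 = 93877.89
Difference = |104605.93 − 93877.89| = 10728.04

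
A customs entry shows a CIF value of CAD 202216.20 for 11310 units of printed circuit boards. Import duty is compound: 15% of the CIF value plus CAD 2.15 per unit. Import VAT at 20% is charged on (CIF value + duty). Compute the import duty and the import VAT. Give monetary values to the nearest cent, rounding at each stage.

Import duty: CAD 54648.93; import VAT: CAD 51373.03

Ad valorem component: 202216.20 × 15% = 30332.43
Specific component: 11310 × 2.15 = 24316.50
Import duty = 30332.43 + 24316.50 = 54648.93
VAT base = CIF + duty = 202216.20 + 54648.93 = 256865.13
Import VAT = 256865.13 × 20% = 51373.03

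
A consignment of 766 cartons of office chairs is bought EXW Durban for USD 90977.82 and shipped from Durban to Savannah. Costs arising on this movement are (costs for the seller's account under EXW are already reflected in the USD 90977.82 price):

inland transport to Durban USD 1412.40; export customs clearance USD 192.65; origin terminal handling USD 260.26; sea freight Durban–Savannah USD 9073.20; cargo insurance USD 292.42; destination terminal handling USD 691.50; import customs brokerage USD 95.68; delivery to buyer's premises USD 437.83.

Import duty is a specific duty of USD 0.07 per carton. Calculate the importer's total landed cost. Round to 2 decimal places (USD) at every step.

EXW: the seller makes goods available at their premises; the buyer bears all onward costs.
CIF value = EXW price + inland to port + export clearance + origin terminal + freight + insurance = 90977.82 + 1412.40 + 192.65 + 260.26 + 9073.20 + 292.42 = 102208.75
Import duty = 766 × 0.07 = 53.62
Buyer bears: inland to port 1412.40 + export clearance 192.65 + origin terminal 260.26 + freight 9073.20 + insurance 292.42 + destination terminal 691.50 + brokerage 95.68 + delivery 437.83 + duty 53.62 = 12509.56
Landed cost = invoice 90977.82 + 12509.56 = 103487.38

Total landed cost: USD 103487.38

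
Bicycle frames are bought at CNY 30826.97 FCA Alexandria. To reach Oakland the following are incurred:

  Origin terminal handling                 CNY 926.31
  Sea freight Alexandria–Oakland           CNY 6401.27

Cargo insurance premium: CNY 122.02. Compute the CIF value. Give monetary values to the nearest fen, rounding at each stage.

CIF = FCA price + pre-shipment costs + freight + insurance
CIF = 30826.97 + 926.31 + 6401.27 + 122.02 = 38276.57

CIF value: CNY 38276.57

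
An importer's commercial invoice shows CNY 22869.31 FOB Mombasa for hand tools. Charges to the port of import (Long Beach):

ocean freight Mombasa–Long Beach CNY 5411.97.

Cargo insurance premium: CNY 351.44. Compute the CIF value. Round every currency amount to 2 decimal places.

CIF value: CNY 28632.72

CIF = FOB price + freight + insurance
CIF = 22869.31 + 5411.97 + 351.44 = 28632.72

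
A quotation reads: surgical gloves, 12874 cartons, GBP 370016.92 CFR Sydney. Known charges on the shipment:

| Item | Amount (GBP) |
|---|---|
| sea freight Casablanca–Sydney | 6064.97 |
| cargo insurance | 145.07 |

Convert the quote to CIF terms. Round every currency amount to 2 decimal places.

CIF price: GBP 370161.99

Not relevant to the conversion: freight — on the seller under both CFR and CIF; already in the CFR price and stays in the CIF price.
From CFR to CIF, the seller additionally bears: insurance.
CIF price = 370016.92 + 145.07 = 370161.99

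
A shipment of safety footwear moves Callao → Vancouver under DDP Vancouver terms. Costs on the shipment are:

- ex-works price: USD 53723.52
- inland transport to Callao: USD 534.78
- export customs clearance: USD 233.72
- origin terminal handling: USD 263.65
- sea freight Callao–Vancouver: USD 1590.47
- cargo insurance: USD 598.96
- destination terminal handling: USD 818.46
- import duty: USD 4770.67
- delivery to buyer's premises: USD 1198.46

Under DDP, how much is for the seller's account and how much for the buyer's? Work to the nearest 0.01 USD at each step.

Seller: USD 63732.69; buyer: USD 0.00

DDP: the seller bears all costs including import duty.
Seller's account: goods 53723.52 + inland to port 534.78 + export clearance 233.72 + origin terminal 263.65 + freight 1590.47 + insurance 598.96 + destination terminal 818.46 + duty 4770.67 + delivery 1198.46 = 63732.69
Buyer's account: 0.00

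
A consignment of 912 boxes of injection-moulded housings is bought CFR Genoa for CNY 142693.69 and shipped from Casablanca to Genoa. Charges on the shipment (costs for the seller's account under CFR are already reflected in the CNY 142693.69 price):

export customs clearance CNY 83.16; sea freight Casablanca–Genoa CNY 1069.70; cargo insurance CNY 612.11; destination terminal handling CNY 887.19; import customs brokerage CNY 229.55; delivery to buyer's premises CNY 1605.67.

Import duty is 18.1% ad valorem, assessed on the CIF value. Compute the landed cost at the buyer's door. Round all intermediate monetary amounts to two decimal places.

CFR: the seller pays costs through ocean freight to the destination port, but not insurance.
Already in the invoice (seller's account under CFR): export clearance, freight — exclude.
CIF value = CFR price + insurance = 142693.69 + 612.11 = 143305.80
Import duty = 143305.80 × 18.1% = 25938.35
Buyer bears: insurance 612.11 + destination terminal 887.19 + brokerage 229.55 + delivery 1605.67 + duty 25938.35 = 29272.87
Landed cost = invoice 142693.69 + 29272.87 = 171966.56

Total landed cost: CNY 171966.56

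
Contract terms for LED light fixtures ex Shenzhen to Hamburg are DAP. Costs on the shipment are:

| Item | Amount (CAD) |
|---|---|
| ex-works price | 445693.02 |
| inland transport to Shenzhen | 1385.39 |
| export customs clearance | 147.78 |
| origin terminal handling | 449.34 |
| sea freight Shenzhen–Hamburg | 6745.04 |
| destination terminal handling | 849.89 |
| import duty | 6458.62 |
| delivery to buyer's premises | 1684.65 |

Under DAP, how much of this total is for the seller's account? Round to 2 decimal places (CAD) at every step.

DAP: the seller bears all costs to the named destination except import duty and clearance.
Seller's account: goods 445693.02 + inland to port 1385.39 + export clearance 147.78 + origin terminal 449.34 + freight 6745.04 + destination terminal 849.89 + delivery 1684.65 = 456955.11
Buyer's account: duty 6458.62 = 6458.62

Seller's account: CAD 456955.11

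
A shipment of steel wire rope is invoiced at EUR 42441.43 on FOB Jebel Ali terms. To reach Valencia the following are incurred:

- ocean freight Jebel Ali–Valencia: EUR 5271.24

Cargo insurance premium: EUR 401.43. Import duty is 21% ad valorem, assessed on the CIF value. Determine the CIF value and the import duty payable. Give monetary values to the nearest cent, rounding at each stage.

CIF = FOB price + freight + insurance
CIF = 42441.43 + 5271.24 + 401.43 = 48114.10
Import duty = 48114.10 × 21% = 10103.96

CIF value: EUR 48114.10; import duty: EUR 10103.96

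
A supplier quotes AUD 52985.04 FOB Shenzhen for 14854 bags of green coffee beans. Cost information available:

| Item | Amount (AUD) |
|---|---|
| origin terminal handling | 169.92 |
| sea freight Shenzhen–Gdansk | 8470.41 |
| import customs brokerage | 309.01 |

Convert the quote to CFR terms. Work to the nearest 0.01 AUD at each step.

CFR price: AUD 61455.45

Not relevant to the conversion: origin terminal — on the seller under both FOB and CFR; already in the FOB price and stays in the CFR price. brokerage — on the buyer under both terms; not part of either seller's price.
From FOB to CFR, the seller additionally bears: freight.
CFR price = 52985.04 + 8470.41 = 61455.45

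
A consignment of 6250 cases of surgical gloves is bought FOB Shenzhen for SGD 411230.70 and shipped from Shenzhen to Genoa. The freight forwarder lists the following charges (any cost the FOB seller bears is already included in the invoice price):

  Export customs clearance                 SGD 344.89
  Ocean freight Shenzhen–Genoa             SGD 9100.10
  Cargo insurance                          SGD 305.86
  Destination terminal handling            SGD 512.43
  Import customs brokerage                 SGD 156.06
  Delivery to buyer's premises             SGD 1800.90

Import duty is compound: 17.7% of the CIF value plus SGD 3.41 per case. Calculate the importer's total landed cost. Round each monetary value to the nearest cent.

Total landed cost: SGD 518871.24

FOB: the seller bears costs until goods are on board at the origin port; the buyer bears freight, insurance and all costs thereafter.
Already in the invoice (seller's account under FOB): export clearance — exclude.
CIF value = FOB price + freight + insurance = 411230.70 + 9100.10 + 305.86 = 420636.66
Ad valorem component: 420636.66 × 17.7% = 74452.69
Specific component: 6250 × 3.41 = 21312.50
Import duty = 74452.69 + 21312.50 = 95765.19
Buyer bears: freight 9100.10 + insurance 305.86 + destination terminal 512.43 + brokerage 156.06 + delivery 1800.90 + duty 95765.19 = 107640.54
Landed cost = invoice 411230.70 + 107640.54 = 518871.24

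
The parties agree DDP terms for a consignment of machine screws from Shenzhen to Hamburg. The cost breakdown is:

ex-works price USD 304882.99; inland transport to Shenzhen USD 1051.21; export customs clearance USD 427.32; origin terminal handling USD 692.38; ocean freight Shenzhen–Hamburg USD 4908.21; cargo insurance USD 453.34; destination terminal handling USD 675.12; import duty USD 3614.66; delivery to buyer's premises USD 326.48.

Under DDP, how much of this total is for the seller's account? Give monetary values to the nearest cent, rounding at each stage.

DDP: the seller bears all costs including import duty.
Seller's account: goods 304882.99 + inland to port 1051.21 + export clearance 427.32 + origin terminal 692.38 + freight 4908.21 + insurance 453.34 + destination terminal 675.12 + duty 3614.66 + delivery 326.48 = 317031.71
Buyer's account: 0.00

Seller's account: USD 317031.71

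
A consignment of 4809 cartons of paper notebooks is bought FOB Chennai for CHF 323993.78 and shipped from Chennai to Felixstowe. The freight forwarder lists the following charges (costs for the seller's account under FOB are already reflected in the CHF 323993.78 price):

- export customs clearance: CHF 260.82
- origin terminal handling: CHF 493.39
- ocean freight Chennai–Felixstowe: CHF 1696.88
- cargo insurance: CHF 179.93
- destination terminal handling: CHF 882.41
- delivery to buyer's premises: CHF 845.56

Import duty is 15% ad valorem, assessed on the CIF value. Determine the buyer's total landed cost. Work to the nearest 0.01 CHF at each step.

FOB: the seller bears costs until goods are on board at the origin port; the buyer bears freight, insurance and all costs thereafter.
Already in the invoice (seller's account under FOB): export clearance, origin terminal — exclude.
CIF value = FOB price + freight + insurance = 323993.78 + 1696.88 + 179.93 = 325870.59
Import duty = 325870.59 × 15% = 48880.59
Buyer bears: freight 1696.88 + insurance 179.93 + destination terminal 882.41 + delivery 845.56 + duty 48880.59 = 52485.37
Landed cost = invoice 323993.78 + 52485.37 = 376479.15

Total landed cost: CHF 376479.15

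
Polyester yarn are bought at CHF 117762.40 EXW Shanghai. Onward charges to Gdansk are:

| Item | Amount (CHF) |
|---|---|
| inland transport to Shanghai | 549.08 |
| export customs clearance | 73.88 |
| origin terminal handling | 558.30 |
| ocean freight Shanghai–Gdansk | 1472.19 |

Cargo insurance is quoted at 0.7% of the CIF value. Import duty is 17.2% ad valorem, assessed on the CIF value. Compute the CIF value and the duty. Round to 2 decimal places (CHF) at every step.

Let C be the CIF value. C = EXW price + pre-shipment costs + freight + 0.7% × C
C − 0.7% × C = 117762.40 + 549.08 + 73.88 + 558.30 + 1472.19
0.993 × C = 120415.85
C = 120415.85 / 0.993 = 121264.70
Insurance premium = 0.7% × 121264.70 = 848.85
Import duty = 121264.70 × 17.2% = 20857.53

CIF value: CHF 121264.70; import duty: CHF 20857.53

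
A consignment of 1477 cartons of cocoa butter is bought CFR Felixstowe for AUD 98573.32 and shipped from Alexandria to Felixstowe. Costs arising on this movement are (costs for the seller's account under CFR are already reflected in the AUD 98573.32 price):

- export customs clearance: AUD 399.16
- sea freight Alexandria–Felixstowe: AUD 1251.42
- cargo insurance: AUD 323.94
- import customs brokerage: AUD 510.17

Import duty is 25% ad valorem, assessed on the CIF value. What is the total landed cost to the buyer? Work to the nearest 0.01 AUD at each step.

Total landed cost: AUD 124131.75

CFR: the seller pays costs through ocean freight to the destination port, but not insurance.
Already in the invoice (seller's account under CFR): export clearance, freight — exclude.
CIF value = CFR price + insurance = 98573.32 + 323.94 = 98897.26
Import duty = 98897.26 × 25% = 24724.32
Buyer bears: insurance 323.94 + brokerage 510.17 + duty 24724.32 = 25558.43
Landed cost = invoice 98573.32 + 25558.43 = 124131.75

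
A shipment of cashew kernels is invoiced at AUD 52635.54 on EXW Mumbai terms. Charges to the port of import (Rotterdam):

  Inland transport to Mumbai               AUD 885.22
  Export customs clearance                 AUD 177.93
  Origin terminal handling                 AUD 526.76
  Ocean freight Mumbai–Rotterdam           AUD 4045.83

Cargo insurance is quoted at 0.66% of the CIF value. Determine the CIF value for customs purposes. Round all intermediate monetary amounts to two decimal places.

Let C be the CIF value. C = EXW price + pre-shipment costs + freight + 0.66% × C
C − 0.66% × C = 52635.54 + 885.22 + 177.93 + 526.76 + 4045.83
0.9934 × C = 58271.28
C = 58271.28 / 0.9934 = 58658.43
Insurance premium = 0.66% × 58658.43 = 387.15

CIF value: AUD 58658.43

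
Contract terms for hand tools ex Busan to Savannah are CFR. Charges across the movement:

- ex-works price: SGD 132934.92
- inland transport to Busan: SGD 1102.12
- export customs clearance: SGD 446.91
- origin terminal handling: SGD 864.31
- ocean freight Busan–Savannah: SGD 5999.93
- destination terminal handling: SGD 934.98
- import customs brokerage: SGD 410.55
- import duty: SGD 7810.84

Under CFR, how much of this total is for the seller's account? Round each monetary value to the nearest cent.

Seller's account: SGD 141348.19

CFR: the seller pays costs through ocean freight to the destination port, but not insurance.
Seller's account: goods 132934.92 + inland to port 1102.12 + export clearance 446.91 + origin terminal 864.31 + freight 5999.93 = 141348.19
Buyer's account: destination terminal 934.98 + brokerage 410.55 + duty 7810.84 = 9156.37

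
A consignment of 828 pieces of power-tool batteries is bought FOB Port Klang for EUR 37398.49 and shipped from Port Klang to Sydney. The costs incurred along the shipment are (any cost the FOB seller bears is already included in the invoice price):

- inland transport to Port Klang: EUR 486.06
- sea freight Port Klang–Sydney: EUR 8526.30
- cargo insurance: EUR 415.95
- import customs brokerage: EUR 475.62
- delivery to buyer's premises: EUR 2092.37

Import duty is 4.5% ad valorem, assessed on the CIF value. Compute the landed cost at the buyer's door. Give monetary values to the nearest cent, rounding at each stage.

Total landed cost: EUR 50994.06

FOB: the seller bears costs until goods are on board at the origin port; the buyer bears freight, insurance and all costs thereafter.
Already in the invoice (seller's account under FOB): inland to port — exclude.
CIF value = FOB price + freight + insurance = 37398.49 + 8526.30 + 415.95 = 46340.74
Import duty = 46340.74 × 4.5% = 2085.33
Buyer bears: freight 8526.30 + insurance 415.95 + brokerage 475.62 + delivery 2092.37 + duty 2085.33 = 13595.57
Landed cost = invoice 37398.49 + 13595.57 = 50994.06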